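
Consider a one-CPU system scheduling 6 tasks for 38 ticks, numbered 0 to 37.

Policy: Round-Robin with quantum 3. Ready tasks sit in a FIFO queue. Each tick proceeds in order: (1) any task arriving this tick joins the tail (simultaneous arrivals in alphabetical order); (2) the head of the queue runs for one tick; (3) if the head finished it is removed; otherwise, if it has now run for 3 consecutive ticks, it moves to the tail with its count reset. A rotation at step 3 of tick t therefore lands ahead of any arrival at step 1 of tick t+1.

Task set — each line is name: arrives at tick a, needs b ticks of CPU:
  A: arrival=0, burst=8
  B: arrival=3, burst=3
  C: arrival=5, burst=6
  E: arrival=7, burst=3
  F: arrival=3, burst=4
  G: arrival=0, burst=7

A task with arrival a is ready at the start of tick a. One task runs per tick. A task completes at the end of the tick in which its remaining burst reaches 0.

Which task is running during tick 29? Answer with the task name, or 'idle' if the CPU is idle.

t=0: queue=[A,G] q_used=0 → run A
t=1: queue=[A,G] q_used=1 → run A
t=2: queue=[A,G] q_used=2 → run A
t=3: queue=[G,A,B,F] q_used=0 → run G
t=4: queue=[G,A,B,F] q_used=1 → run G
t=5: queue=[G,A,B,F,C] q_used=2 → run G
t=6: queue=[A,B,F,C,G] q_used=0 → run A
t=7: queue=[A,B,F,C,G,E] q_used=1 → run A
t=8: queue=[A,B,F,C,G,E] q_used=2 → run A
t=9: queue=[B,F,C,G,E,A] q_used=0 → run B
t=10: queue=[B,F,C,G,E,A] q_used=1 → run B
t=11: queue=[B,F,C,G,E,A] q_used=2 → run B
t=12: queue=[F,C,G,E,A] q_used=0 → run F
t=13: queue=[F,C,G,E,A] q_used=1 → run F
t=14: queue=[F,C,G,E,A] q_used=2 → run F
t=15: queue=[C,G,E,A,F] q_used=0 → run C
t=16: queue=[C,G,E,A,F] q_used=1 → run C
t=17: queue=[C,G,E,A,F] q_used=2 → run C
t=18: queue=[G,E,A,F,C] q_used=0 → run G
t=19: queue=[G,E,A,F,C] q_used=1 → run G
t=20: queue=[G,E,A,F,C] q_used=2 → run G
t=21: queue=[E,A,F,C,G] q_used=0 → run E
t=22: queue=[E,A,F,C,G] q_used=1 → run E
t=23: queue=[E,A,F,C,G] q_used=2 → run E
t=24: queue=[A,F,C,G] q_used=0 → run A
t=25: queue=[A,F,C,G] q_used=1 → run A
t=26: queue=[F,C,G] q_used=0 → run F
t=27: queue=[C,G] q_used=0 → run C
t=28: queue=[C,G] q_used=1 → run C
t=29: queue=[C,G] q_used=2 → run C
t=30: queue=[G] q_used=0 → run G
t=31: (idle)
t=32: (idle)
t=33: (idle)
t=34: (idle)
t=35: (idle)
t=36: (idle)
t=37: (idle)

running at tick 29 = C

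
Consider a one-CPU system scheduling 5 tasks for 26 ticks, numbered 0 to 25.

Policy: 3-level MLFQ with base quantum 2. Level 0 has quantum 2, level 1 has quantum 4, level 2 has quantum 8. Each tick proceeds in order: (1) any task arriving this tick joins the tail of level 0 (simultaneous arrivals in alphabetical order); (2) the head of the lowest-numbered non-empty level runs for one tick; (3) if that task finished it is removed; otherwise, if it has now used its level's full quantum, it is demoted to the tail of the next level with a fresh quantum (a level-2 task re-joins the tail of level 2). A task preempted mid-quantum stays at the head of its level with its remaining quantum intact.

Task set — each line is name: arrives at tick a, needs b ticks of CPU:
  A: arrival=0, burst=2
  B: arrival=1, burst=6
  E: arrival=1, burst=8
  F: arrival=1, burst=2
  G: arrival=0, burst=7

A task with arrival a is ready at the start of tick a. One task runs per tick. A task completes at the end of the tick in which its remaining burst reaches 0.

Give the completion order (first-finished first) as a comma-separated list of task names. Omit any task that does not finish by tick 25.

completion order = A, F, B, G, E

t=0: L0/L1/L2 = AG/-/- → run A
t=1: L0/L1/L2 = AGBEF/-/- → run A
t=2: L0/L1/L2 = GBEF/-/- → run G
t=3: L0/L1/L2 = GBEF/-/- → run G
t=4: L0/L1/L2 = BEF/G/- → run B
t=5: L0/L1/L2 = BEF/G/- → run B
t=6: L0/L1/L2 = EF/GB/- → run E
t=7: L0/L1/L2 = EF/GB/- → run E
t=8: L0/L1/L2 = F/GBE/- → run F
t=9: L0/L1/L2 = F/GBE/- → run F
t=10: L0/L1/L2 = -/GBE/- → run G
t=11: L0/L1/L2 = -/GBE/- → run G
t=12: L0/L1/L2 = -/GBE/- → run G
t=13: L0/L1/L2 = -/GBE/- → run G
t=14: L0/L1/L2 = -/BE/G → run B
t=15: L0/L1/L2 = -/BE/G → run B
t=16: L0/L1/L2 = -/BE/G → run B
t=17: L0/L1/L2 = -/BE/G → run B
t=18: L0/L1/L2 = -/E/G → run E
t=19: L0/L1/L2 = -/E/G → run E
t=20: L0/L1/L2 = -/E/G → run E
t=21: L0/L1/L2 = -/E/G → run E
t=22: L0/L1/L2 = -/-/GE → run G
t=23: L0/L1/L2 = -/-/E → run E
t=24: L0/L1/L2 = -/-/E → run E
t=25: (idle)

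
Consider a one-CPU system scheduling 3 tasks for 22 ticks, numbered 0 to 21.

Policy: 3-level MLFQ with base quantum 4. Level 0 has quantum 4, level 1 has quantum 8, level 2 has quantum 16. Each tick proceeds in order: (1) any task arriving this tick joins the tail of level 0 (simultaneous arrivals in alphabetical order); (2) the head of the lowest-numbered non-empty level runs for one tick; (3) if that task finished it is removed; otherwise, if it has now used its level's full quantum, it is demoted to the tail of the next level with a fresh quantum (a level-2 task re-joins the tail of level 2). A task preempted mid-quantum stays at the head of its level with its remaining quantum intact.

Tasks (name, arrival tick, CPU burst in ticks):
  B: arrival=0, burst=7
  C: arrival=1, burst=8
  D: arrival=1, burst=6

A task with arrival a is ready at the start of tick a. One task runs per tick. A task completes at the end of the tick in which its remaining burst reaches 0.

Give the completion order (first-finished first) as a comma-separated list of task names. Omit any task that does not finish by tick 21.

t=0: L0/L1/L2 = B/-/- → run B
t=1: L0/L1/L2 = BCD/-/- → run B
t=2: L0/L1/L2 = BCD/-/- → run B
t=3: L0/L1/L2 = BCD/-/- → run B
t=4: L0/L1/L2 = CD/B/- → run C
t=5: L0/L1/L2 = CD/B/- → run C
t=6: L0/L1/L2 = CD/B/- → run C
t=7: L0/L1/L2 = CD/B/- → run C
t=8: L0/L1/L2 = D/BC/- → run D
t=9: L0/L1/L2 = D/BC/- → run D
t=10: L0/L1/L2 = D/BC/- → run D
t=11: L0/L1/L2 = D/BC/- → run D
t=12: L0/L1/L2 = -/BCD/- → run B
t=13: L0/L1/L2 = -/BCD/- → run B
t=14: L0/L1/L2 = -/BCD/- → run B
t=15: L0/L1/L2 = -/CD/- → run C
t=16: L0/L1/L2 = -/CD/- → run C
t=17: L0/L1/L2 = -/CD/- → run C
t=18: L0/L1/L2 = -/CD/- → run C
t=19: L0/L1/L2 = -/D/- → run D
t=20: L0/L1/L2 = -/D/- → run D
t=21: (idle)

completion order = B, C, D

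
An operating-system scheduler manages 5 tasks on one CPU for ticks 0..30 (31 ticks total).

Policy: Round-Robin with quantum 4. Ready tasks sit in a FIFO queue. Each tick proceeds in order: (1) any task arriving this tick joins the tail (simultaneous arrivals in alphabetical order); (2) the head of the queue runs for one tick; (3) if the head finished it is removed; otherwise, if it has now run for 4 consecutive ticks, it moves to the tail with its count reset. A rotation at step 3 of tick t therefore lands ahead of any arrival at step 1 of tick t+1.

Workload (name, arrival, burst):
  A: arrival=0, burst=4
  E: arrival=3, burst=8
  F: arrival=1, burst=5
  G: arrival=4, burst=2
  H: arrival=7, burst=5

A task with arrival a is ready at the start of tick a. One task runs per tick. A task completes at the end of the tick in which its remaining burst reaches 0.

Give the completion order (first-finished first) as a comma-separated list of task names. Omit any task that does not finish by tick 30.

completion order = A, G, F, E, H

t=0: queue=[A] q_used=0 → run A
t=1: queue=[A,F] q_used=1 → run A
t=2: queue=[A,F] q_used=2 → run A
t=3: queue=[A,F,E] q_used=3 → run A
t=4: queue=[F,E,G] q_used=0 → run F
t=5: queue=[F,E,G] q_used=1 → run F
t=6: queue=[F,E,G] q_used=2 → run F
t=7: queue=[F,E,G,H] q_used=3 → run F
t=8: queue=[E,G,H,F] q_used=0 → run E
t=9: queue=[E,G,H,F] q_used=1 → run E
t=10: queue=[E,G,H,F] q_used=2 → run E
t=11: queue=[E,G,H,F] q_used=3 → run E
t=12: queue=[G,H,F,E] q_used=0 → run G
t=13: queue=[G,H,F,E] q_used=1 → run G
t=14: queue=[H,F,E] q_used=0 → run H
t=15: queue=[H,F,E] q_used=1 → run H
t=16: queue=[H,F,E] q_used=2 → run H
t=17: queue=[H,F,E] q_used=3 → run H
t=18: queue=[F,E,H] q_used=0 → run F
t=19: queue=[E,H] q_used=0 → run E
t=20: queue=[E,H] q_used=1 → run E
t=21: queue=[E,H] q_used=2 → run E
t=22: queue=[E,H] q_used=3 → run E
t=23: queue=[H] q_used=0 → run H
t=24: (idle)
t=25: (idle)
t=26: (idle)
t=27: (idle)
t=28: (idle)
t=29: (idle)
t=30: (idle)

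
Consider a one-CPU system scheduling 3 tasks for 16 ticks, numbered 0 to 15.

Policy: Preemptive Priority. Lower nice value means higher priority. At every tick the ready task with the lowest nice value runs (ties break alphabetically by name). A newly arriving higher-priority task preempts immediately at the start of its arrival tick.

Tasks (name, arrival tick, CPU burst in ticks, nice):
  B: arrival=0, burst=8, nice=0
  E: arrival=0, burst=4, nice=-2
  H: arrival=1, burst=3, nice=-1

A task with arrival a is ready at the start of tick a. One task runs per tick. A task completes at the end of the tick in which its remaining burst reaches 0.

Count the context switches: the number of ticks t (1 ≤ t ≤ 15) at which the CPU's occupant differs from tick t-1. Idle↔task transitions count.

context switches = 3

t=0: ready={B,E} → run E
t=1: ready={B,E,H} → run E
t=2: ready={B,E,H} → run E
t=3: ready={B,E,H} → run E
t=4: ready={B,H} → run H
t=5: ready={B,H} → run H
t=6: ready={B,H} → run H
t=7: ready={B} → run B
t=8: ready={B} → run B
t=9: ready={B} → run B
t=10: ready={B} → run B
t=11: ready={B} → run B
t=12: ready={B} → run B
t=13: ready={B} → run B
t=14: ready={B} → run B
t=15: (idle)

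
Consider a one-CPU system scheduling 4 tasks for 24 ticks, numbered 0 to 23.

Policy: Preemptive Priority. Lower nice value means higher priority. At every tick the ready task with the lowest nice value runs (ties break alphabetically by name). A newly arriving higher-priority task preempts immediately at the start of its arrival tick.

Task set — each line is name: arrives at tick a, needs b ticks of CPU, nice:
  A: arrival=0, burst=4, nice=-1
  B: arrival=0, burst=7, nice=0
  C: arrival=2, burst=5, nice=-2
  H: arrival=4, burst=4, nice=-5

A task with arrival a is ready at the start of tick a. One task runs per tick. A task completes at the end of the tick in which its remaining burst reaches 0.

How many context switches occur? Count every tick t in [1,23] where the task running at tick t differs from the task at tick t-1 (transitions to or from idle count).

t=0: ready={A,B} → run A
t=1: ready={A,B} → run A
t=2: ready={A,B,C} → run C
t=3: ready={A,B,C} → run C
t=4: ready={A,B,C,H} → run H
t=5: ready={A,B,C,H} → run H
t=6: ready={A,B,C,H} → run H
t=7: ready={A,B,C,H} → run H
t=8: ready={A,B,C} → run C
t=9: ready={A,B,C} → run C
t=10: ready={A,B,C} → run C
t=11: ready={A,B} → run A
t=12: ready={A,B} → run A
t=13: ready={B} → run B
t=14: ready={B} → run B
t=15: ready={B} → run B
t=16: ready={B} → run B
t=17: ready={B} → run B
t=18: ready={B} → run B
t=19: ready={B} → run B
t=20: (idle)
t=21: (idle)
t=22: (idle)
t=23: (idle)

context switches = 6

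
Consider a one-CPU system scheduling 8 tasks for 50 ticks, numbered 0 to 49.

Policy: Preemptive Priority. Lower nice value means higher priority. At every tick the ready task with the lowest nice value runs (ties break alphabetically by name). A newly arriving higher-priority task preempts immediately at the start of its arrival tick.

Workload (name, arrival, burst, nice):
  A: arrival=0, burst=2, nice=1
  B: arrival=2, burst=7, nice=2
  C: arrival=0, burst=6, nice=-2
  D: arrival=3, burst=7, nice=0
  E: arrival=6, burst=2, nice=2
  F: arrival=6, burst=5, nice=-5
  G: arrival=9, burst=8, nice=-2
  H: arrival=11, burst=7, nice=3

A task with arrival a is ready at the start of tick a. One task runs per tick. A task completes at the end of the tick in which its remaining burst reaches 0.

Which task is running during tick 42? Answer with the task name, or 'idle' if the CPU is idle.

running at tick 42 = H

t=0: ready={A,C} → run C
t=1: ready={A,C} → run C
t=2: ready={A,B,C} → run C
t=3: ready={A,B,C,D} → run C
t=4: ready={A,B,C,D} → run C
t=5: ready={A,B,C,D} → run C
t=6: ready={A,B,D,E,F} → run F
t=7: ready={A,B,D,E,F} → run F
t=8: ready={A,B,D,E,F} → run F
t=9: ready={A,B,D,E,F,G} → run F
t=10: ready={A,B,D,E,F,G} → run F
t=11: ready={A,B,D,E,G,H} → run G
t=12: ready={A,B,D,E,G,H} → run G
t=13: ready={A,B,D,E,G,H} → run G
t=14: ready={A,B,D,E,G,H} → run G
t=15: ready={A,B,D,E,G,H} → run G
t=16: ready={A,B,D,E,G,H} → run G
t=17: ready={A,B,D,E,G,H} → run G
t=18: ready={A,B,D,E,G,H} → run G
t=19: ready={A,B,D,E,H} → run D
t=20: ready={A,B,D,E,H} → run D
t=21: ready={A,B,D,E,H} → run D
t=22: ready={A,B,D,E,H} → run D
t=23: ready={A,B,D,E,H} → run D
t=24: ready={A,B,D,E,H} → run D
t=25: ready={A,B,D,E,H} → run D
t=26: ready={A,B,E,H} → run A
t=27: ready={A,B,E,H} → run A
t=28: ready={B,E,H} → run B
t=29: ready={B,E,H} → run B
t=30: ready={B,E,H} → run B
t=31: ready={B,E,H} → run B
t=32: ready={B,E,H} → run B
t=33: ready={B,E,H} → run B
t=34: ready={B,E,H} → run B
t=35: ready={E,H} → run E
t=36: ready={E,H} → run E
t=37: ready={H} → run H
t=38: ready={H} → run H
t=39: ready={H} → run H
t=40: ready={H} → run H
t=41: ready={H} → run H
t=42: ready={H} → run H
t=43: ready={H} → run H
t=44: (idle)
t=45: (idle)
t=46: (idle)
t=47: (idle)
t=48: (idle)
t=49: (idle)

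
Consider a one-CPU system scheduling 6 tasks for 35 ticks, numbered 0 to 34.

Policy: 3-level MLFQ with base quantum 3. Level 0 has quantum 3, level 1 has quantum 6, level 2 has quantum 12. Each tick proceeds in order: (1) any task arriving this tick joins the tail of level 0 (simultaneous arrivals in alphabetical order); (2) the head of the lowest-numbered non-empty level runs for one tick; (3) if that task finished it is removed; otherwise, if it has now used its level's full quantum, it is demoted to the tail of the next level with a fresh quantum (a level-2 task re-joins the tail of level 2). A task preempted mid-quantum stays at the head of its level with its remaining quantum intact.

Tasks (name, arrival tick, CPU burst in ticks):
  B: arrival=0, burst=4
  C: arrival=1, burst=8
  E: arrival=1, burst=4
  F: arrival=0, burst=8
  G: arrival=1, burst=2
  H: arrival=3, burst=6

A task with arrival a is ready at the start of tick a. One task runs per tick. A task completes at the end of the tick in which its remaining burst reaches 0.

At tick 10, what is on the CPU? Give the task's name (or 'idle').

t=0: L0/L1/L2 = BF/-/- → run B
t=1: L0/L1/L2 = BFCEG/-/- → run B
t=2: L0/L1/L2 = BFCEG/-/- → run B
t=3: L0/L1/L2 = FCEGH/B/- → run F
t=4: L0/L1/L2 = FCEGH/B/- → run F
t=5: L0/L1/L2 = FCEGH/B/- → run F
t=6: L0/L1/L2 = CEGH/BF/- → run C
t=7: L0/L1/L2 = CEGH/BF/- → run C
t=8: L0/L1/L2 = CEGH/BF/- → run C
t=9: L0/L1/L2 = EGH/BFC/- → run E
t=10: L0/L1/L2 = EGH/BFC/- → run E
t=11: L0/L1/L2 = EGH/BFC/- → run E
t=12: L0/L1/L2 = GH/BFCE/- → run G
t=13: L0/L1/L2 = GH/BFCE/- → run G
t=14: L0/L1/L2 = H/BFCE/- → run H
t=15: L0/L1/L2 = H/BFCE/- → run H
t=16: L0/L1/L2 = H/BFCE/- → run H
t=17: L0/L1/L2 = -/BFCEH/- → run B
t=18: L0/L1/L2 = -/FCEH/- → run F
t=19: L0/L1/L2 = -/FCEH/- → run F
t=20: L0/L1/L2 = -/FCEH/- → run F
t=21: L0/L1/L2 = -/FCEH/- → run F
t=22: L0/L1/L2 = -/FCEH/- → run F
t=23: L0/L1/L2 = -/CEH/- → run C
t=24: L0/L1/L2 = -/CEH/- → run C
t=25: L0/L1/L2 = -/CEH/- → run C
t=26: L0/L1/L2 = -/CEH/- → run C
t=27: L0/L1/L2 = -/CEH/- → run C
t=28: L0/L1/L2 = -/EH/- → run E
t=29: L0/L1/L2 = -/H/- → run H
t=30: L0/L1/L2 = -/H/- → run H
t=31: L0/L1/L2 = -/H/- → run H
t=32: (idle)
t=33: (idle)
t=34: (idle)

running at tick 10 = E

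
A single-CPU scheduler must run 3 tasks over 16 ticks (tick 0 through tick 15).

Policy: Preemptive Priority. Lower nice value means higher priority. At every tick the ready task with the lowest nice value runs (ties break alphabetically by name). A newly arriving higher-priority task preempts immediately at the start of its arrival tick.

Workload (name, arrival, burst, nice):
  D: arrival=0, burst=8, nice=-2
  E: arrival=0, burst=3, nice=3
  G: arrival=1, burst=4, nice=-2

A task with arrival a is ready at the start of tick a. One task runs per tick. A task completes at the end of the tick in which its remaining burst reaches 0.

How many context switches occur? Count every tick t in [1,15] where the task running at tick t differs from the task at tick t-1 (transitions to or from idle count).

t=0: ready={D,E} → run D
t=1: ready={D,E,G} → run D
t=2: ready={D,E,G} → run D
t=3: ready={D,E,G} → run D
t=4: ready={D,E,G} → run D
t=5: ready={D,E,G} → run D
t=6: ready={D,E,G} → run D
t=7: ready={D,E,G} → run D
t=8: ready={E,G} → run G
t=9: ready={E,G} → run G
t=10: ready={E,G} → run G
t=11: ready={E,G} → run G
t=12: ready={E} → run E
t=13: ready={E} → run E
t=14: ready={E} → run E
t=15: (idle)

context switches = 3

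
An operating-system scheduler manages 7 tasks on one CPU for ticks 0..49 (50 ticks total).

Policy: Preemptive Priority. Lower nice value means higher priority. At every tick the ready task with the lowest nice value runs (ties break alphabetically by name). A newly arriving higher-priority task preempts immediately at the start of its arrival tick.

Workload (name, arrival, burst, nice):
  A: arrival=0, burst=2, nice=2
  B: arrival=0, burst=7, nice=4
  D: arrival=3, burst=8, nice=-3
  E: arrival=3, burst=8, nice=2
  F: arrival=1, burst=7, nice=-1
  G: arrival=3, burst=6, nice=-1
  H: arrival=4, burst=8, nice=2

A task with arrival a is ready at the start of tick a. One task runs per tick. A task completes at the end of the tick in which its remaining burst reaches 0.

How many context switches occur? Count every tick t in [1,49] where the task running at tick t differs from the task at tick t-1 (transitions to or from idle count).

context switches = 9

t=0: ready={A,B} → run A
t=1: ready={A,B,F} → run F
t=2: ready={A,B,F} → run F
t=3: ready={A,B,D,E,F,G} → run D
t=4: ready={A,B,D,E,F,G,H} → run D
t=5: ready={A,B,D,E,F,G,H} → run D
t=6: ready={A,B,D,E,F,G,H} → run D
t=7: ready={A,B,D,E,F,G,H} → run D
t=8: ready={A,B,D,E,F,G,H} → run D
t=9: ready={A,B,D,E,F,G,H} → run D
t=10: ready={A,B,D,E,F,G,H} → run D
t=11: ready={A,B,E,F,G,H} → run F
t=12: ready={A,B,E,F,G,H} → run F
t=13: ready={A,B,E,F,G,H} → run F
t=14: ready={A,B,E,F,G,H} → run F
t=15: ready={A,B,E,F,G,H} → run F
t=16: ready={A,B,E,G,H} → run G
t=17: ready={A,B,E,G,H} → run G
t=18: ready={A,B,E,G,H} → run G
t=19: ready={A,B,E,G,H} → run G
t=20: ready={A,B,E,G,H} → run G
t=21: ready={A,B,E,G,H} → run G
t=22: ready={A,B,E,H} → run A
t=23: ready={B,E,H} → run E
t=24: ready={B,E,H} → run E
t=25: ready={B,E,H} → run E
t=26: ready={B,E,H} → run E
t=27: ready={B,E,H} → run E
t=28: ready={B,E,H} → run E
t=29: ready={B,E,H} → run E
t=30: ready={B,E,H} → run E
t=31: ready={B,H} → run H
t=32: ready={B,H} → run H
t=33: ready={B,H} → run H
t=34: ready={B,H} → run H
t=35: ready={B,H} → run H
t=36: ready={B,H} → run H
t=37: ready={B,H} → run H
t=38: ready={B,H} → run H
t=39: ready={B} → run B
t=40: ready={B} → run B
t=41: ready={B} → run B
t=42: ready={B} → run B
t=43: ready={B} → run B
t=44: ready={B} → run B
t=45: ready={B} → run B
t=46: (idle)
t=47: (idle)
t=48: (idle)
t=49: (idle)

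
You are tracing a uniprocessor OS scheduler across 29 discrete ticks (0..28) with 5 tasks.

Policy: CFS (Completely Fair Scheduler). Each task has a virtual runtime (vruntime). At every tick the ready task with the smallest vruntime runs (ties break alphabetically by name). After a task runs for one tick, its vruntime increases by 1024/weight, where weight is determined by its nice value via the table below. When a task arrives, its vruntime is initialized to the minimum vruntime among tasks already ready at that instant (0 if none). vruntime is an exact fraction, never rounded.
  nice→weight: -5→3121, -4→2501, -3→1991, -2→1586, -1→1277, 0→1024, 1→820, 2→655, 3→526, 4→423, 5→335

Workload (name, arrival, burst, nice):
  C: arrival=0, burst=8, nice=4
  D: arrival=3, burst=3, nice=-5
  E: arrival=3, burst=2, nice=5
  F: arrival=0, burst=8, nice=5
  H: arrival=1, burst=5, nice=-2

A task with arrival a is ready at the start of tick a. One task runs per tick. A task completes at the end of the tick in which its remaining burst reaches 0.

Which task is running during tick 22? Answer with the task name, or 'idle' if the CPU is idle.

t=0: vr[C=0 F=0] → run C
t=1: vr[C=1024/423 F=0 H=0] → run F
t=2: vr[C=1024/423 F=1024/335 H=0] → run H
t=3: vr[C=1024/423 D=512/793 E=512/793 F=1024/335 H=512/793] → run D
t=4: vr[C=1024/423 D=2409984/2474953 E=512/793 F=1024/335 H=512/793] → run E
t=5: vr[C=1024/423 D=2409984/2474953 E=983552/265655 F=1024/335 H=512/793] → run H
t=6: vr[C=1024/423 D=2409984/2474953 E=983552/265655 F=1024/335 H=1024/793] → run D
t=7: vr[C=1024/423 D=3222016/2474953 E=983552/265655 F=1024/335 H=1024/793] → run H
t=8: vr[C=1024/423 D=3222016/2474953 E=983552/265655 F=1024/335 H=1536/793] → run D
t=9: vr[C=1024/423 E=983552/265655 F=1024/335 H=1536/793] → run H
t=10: vr[C=1024/423 E=983552/265655 F=1024/335 H=2048/793] → run C
t=11: vr[C=2048/423 E=983552/265655 F=1024/335 H=2048/793] → run H
t=12: vr[C=2048/423 E=983552/265655 F=1024/335] → run F
t=13: vr[C=2048/423 E=983552/265655 F=2048/335] → run E
t=14: vr[C=2048/423 F=2048/335] → run C
t=15: vr[C=1024/141 F=2048/335] → run F
t=16: vr[C=1024/141 F=3072/335] → run C
t=17: vr[C=4096/423 F=3072/335] → run F
t=18: vr[C=4096/423 F=4096/335] → run C
t=19: vr[C=5120/423 F=4096/335] → run C
t=20: vr[C=2048/141 F=4096/335] → run F
t=21: vr[C=2048/141 F=1024/67] → run C
t=22: vr[C=7168/423 F=1024/67] → run F
t=23: vr[C=7168/423 F=6144/335] → run C
t=24: vr[F=6144/335] → run F
t=25: vr[F=7168/335] → run F
t=26: (idle)
t=27: (idle)
t=28: (idle)

running at tick 22 = F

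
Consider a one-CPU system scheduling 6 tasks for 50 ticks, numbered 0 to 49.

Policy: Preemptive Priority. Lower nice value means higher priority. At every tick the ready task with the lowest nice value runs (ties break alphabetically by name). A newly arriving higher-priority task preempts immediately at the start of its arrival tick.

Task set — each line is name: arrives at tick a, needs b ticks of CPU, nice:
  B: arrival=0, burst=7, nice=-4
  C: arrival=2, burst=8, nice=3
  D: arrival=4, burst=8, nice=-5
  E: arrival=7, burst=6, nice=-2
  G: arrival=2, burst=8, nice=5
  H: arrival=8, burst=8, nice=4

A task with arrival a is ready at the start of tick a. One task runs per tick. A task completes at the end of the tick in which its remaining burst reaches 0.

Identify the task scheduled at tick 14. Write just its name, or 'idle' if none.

running at tick 14 = B

t=0: ready={B} → run B
t=1: ready={B} → run B
t=2: ready={B,C,G} → run B
t=3: ready={B,C,G} → run B
t=4: ready={B,C,D,G} → run D
t=5: ready={B,C,D,G} → run D
t=6: ready={B,C,D,G} → run D
t=7: ready={B,C,D,E,G} → run D
t=8: ready={B,C,D,E,G,H} → run D
t=9: ready={B,C,D,E,G,H} → run D
t=10: ready={B,C,D,E,G,H} → run D
t=11: ready={B,C,D,E,G,H} → run D
t=12: ready={B,C,E,G,H} → run B
t=13: ready={B,C,E,G,H} → run B
t=14: ready={B,C,E,G,H} → run B
t=15: ready={C,E,G,H} → run E
t=16: ready={C,E,G,H} → run E
t=17: ready={C,E,G,H} → run E
t=18: ready={C,E,G,H} → run E
t=19: ready={C,E,G,H} → run E
t=20: ready={C,E,G,H} → run E
t=21: ready={C,G,H} → run C
t=22: ready={C,G,H} → run C
t=23: ready={C,G,H} → run C
t=24: ready={C,G,H} → run C
t=25: ready={C,G,H} → run C
t=26: ready={C,G,H} → run C
t=27: ready={C,G,H} → run C
t=28: ready={C,G,H} → run C
t=29: ready={G,H} → run H
t=30: ready={G,H} → run H
t=31: ready={G,H} → run H
t=32: ready={G,H} → run H
t=33: ready={G,H} → run H
t=34: ready={G,H} → run H
t=35: ready={G,H} → run H
t=36: ready={G,H} → run H
t=37: ready={G} → run G
t=38: ready={G} → run G
t=39: ready={G} → run G
t=40: ready={G} → run G
t=41: ready={G} → run G
t=42: ready={G} → run G
t=43: ready={G} → run G
t=44: ready={G} → run G
t=45: (idle)
t=46: (idle)
t=47: (idle)
t=48: (idle)
t=49: (idle)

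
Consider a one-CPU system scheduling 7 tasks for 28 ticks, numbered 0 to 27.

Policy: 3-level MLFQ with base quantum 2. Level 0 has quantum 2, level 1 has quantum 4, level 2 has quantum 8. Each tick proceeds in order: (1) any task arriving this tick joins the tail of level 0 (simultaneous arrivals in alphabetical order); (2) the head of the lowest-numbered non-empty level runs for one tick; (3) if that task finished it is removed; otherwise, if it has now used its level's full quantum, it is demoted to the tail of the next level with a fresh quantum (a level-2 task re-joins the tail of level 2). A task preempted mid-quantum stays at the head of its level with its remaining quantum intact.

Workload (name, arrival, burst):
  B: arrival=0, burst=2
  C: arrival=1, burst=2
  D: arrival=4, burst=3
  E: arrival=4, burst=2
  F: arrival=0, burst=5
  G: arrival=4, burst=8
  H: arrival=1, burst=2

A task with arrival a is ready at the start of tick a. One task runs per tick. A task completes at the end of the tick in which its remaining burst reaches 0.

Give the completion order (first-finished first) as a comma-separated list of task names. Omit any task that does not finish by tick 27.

completion order = B, C, H, E, F, D, G

t=0: L0/L1/L2 = BF/-/- → run B
t=1: L0/L1/L2 = BFCH/-/- → run B
t=2: L0/L1/L2 = FCH/-/- → run F
t=3: L0/L1/L2 = FCH/-/- → run F
t=4: L0/L1/L2 = CHDEG/F/- → run C
t=5: L0/L1/L2 = CHDEG/F/- → run C
t=6: L0/L1/L2 = HDEG/F/- → run H
t=7: L0/L1/L2 = HDEG/F/- → run H
t=8: L0/L1/L2 = DEG/F/- → run D
t=9: L0/L1/L2 = DEG/F/- → run D
t=10: L0/L1/L2 = EG/FD/- → run E
t=11: L0/L1/L2 = EG/FD/- → run E
t=12: L0/L1/L2 = G/FD/- → run G
t=13: L0/L1/L2 = G/FD/- → run G
t=14: L0/L1/L2 = -/FDG/- → run F
t=15: L0/L1/L2 = -/FDG/- → run F
t=16: L0/L1/L2 = -/FDG/- → run F
t=17: L0/L1/L2 = -/DG/- → run D
t=18: L0/L1/L2 = -/G/- → run G
t=19: L0/L1/L2 = -/G/- → run G
t=20: L0/L1/L2 = -/G/- → run G
t=21: L0/L1/L2 = -/G/- → run G
t=22: L0/L1/L2 = -/-/G → run G
t=23: L0/L1/L2 = -/-/G → run G
t=24: (idle)
t=25: (idle)
t=26: (idle)
t=27: (idle)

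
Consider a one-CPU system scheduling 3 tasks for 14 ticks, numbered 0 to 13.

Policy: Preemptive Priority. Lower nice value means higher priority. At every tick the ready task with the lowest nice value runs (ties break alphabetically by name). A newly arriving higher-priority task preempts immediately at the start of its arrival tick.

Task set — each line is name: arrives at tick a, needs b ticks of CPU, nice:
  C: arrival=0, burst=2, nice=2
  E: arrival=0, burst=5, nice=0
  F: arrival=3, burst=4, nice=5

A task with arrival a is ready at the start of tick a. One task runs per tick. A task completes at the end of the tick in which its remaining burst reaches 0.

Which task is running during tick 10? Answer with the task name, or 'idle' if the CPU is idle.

running at tick 10 = F

t=0: ready={C,E} → run E
t=1: ready={C,E} → run E
t=2: ready={C,E} → run E
t=3: ready={C,E,F} → run E
t=4: ready={C,E,F} → run E
t=5: ready={C,F} → run C
t=6: ready={C,F} → run C
t=7: ready={F} → run F
t=8: ready={F} → run F
t=9: ready={F} → run F
t=10: ready={F} → run F
t=11: (idle)
t=12: (idle)
t=13: (idle)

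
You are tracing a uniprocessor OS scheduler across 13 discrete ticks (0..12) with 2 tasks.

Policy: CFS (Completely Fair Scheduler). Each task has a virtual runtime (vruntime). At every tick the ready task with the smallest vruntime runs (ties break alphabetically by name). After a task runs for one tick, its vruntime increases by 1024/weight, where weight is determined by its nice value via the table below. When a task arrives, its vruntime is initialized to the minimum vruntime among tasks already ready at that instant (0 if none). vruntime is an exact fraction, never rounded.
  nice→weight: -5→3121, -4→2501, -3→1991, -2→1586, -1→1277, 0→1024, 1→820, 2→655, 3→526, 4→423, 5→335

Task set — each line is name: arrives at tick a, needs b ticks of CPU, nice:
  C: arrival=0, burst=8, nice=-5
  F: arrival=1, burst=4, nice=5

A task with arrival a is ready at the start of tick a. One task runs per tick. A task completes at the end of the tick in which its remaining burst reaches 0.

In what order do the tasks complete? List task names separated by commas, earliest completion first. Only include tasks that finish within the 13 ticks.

completion order = C, F

t=0: vr[C=0] → run C
t=1: vr[C=1024/3121 F=1024/3121] → run C
t=2: vr[C=2048/3121 F=1024/3121] → run F
t=3: vr[C=2048/3121 F=3538944/1045535] → run C
t=4: vr[C=3072/3121 F=3538944/1045535] → run C
t=5: vr[C=4096/3121 F=3538944/1045535] → run C
t=6: vr[C=5120/3121 F=3538944/1045535] → run C
t=7: vr[C=6144/3121 F=3538944/1045535] → run C
t=8: vr[C=7168/3121 F=3538944/1045535] → run C
t=9: vr[F=3538944/1045535] → run F
t=10: vr[F=6734848/1045535] → run F
t=11: vr[F=9930752/1045535] → run F
t=12: (idle)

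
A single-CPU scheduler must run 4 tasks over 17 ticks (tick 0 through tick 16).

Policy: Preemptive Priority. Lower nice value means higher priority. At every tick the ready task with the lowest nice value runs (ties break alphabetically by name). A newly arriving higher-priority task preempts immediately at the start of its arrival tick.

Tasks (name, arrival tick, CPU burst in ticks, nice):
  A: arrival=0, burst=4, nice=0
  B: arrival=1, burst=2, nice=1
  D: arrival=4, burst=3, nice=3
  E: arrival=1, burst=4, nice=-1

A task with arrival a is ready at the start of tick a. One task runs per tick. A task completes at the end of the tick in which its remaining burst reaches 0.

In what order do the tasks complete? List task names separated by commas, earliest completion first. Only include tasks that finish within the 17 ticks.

completion order = E, A, B, D

t=0: ready={A} → run A
t=1: ready={A,B,E} → run E
t=2: ready={A,B,E} → run E
t=3: ready={A,B,E} → run E
t=4: ready={A,B,D,E} → run E
t=5: ready={A,B,D} → run A
t=6: ready={A,B,D} → run A
t=7: ready={A,B,D} → run A
t=8: ready={B,D} → run B
t=9: ready={B,D} → run B
t=10: ready={D} → run D
t=11: ready={D} → run D
t=12: ready={D} → run D
t=13: (idle)
t=14: (idle)
t=15: (idle)
t=16: (idle)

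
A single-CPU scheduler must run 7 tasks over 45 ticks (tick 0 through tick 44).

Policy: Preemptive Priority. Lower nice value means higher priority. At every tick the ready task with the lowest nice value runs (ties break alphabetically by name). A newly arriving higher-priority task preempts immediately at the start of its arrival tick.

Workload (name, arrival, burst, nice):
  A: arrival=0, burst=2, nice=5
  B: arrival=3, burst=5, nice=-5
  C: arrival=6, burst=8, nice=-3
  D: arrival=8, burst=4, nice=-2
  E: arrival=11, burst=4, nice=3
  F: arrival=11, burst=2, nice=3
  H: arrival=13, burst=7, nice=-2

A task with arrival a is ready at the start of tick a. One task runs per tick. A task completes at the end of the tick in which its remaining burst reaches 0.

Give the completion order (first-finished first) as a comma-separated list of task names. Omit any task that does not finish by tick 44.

completion order = A, B, C, D, H, E, F

t=0: ready={A} → run A
t=1: ready={A} → run A
t=2: (idle)
t=3: ready={B} → run B
t=4: ready={B} → run B
t=5: ready={B} → run B
t=6: ready={B,C} → run B
t=7: ready={B,C} → run B
t=8: ready={C,D} → run C
t=9: ready={C,D} → run C
t=10: ready={C,D} → run C
t=11: ready={C,D,E,F} → run C
t=12: ready={C,D,E,F} → run C
t=13: ready={C,D,E,F,H} → run C
t=14: ready={C,D,E,F,H} → run C
t=15: ready={C,D,E,F,H} → run C
t=16: ready={D,E,F,H} → run D
t=17: ready={D,E,F,H} → run D
t=18: ready={D,E,F,H} → run D
t=19: ready={D,E,F,H} → run D
t=20: ready={E,F,H} → run H
t=21: ready={E,F,H} → run H
t=22: ready={E,F,H} → run H
t=23: ready={E,F,H} → run H
t=24: ready={E,F,H} → run H
t=25: ready={E,F,H} → run H
t=26: ready={E,F,H} → run H
t=27: ready={E,F} → run E
t=28: ready={E,F} → run E
t=29: ready={E,F} → run E
t=30: ready={E,F} → run E
t=31: ready={F} → run F
t=32: ready={F} → run F
t=33: (idle)
t=34: (idle)
t=35: (idle)
t=36: (idle)
t=37: (idle)
t=38: (idle)
t=39: (idle)
t=40: (idle)
t=41: (idle)
t=42: (idle)
t=43: (idle)
t=44: (idle)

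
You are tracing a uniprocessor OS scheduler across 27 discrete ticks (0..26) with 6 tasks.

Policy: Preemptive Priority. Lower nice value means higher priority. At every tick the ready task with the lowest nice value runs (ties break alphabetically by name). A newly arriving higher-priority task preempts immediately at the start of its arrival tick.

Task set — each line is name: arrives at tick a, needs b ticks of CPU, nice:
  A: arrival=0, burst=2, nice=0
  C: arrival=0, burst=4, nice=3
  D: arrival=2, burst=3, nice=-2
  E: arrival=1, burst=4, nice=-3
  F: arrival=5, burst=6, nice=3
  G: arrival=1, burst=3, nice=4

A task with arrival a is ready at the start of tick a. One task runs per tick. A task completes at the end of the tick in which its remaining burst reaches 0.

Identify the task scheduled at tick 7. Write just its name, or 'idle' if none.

running at tick 7 = D

t=0: ready={A,C} → run A
t=1: ready={A,C,E,G} → run E
t=2: ready={A,C,D,E,G} → run E
t=3: ready={A,C,D,E,G} → run E
t=4: ready={A,C,D,E,G} → run E
t=5: ready={A,C,D,F,G} → run D
t=6: ready={A,C,D,F,G} → run D
t=7: ready={A,C,D,F,G} → run D
t=8: ready={A,C,F,G} → run A
t=9: ready={C,F,G} → run C
t=10: ready={C,F,G} → run C
t=11: ready={C,F,G} → run C
t=12: ready={C,F,G} → run C
t=13: ready={F,G} → run F
t=14: ready={F,G} → run F
t=15: ready={F,G} → run F
t=16: ready={F,G} → run F
t=17: ready={F,G} → run F
t=18: ready={F,G} → run F
t=19: ready={G} → run G
t=20: ready={G} → run G
t=21: ready={G} → run G
t=22: (idle)
t=23: (idle)
t=24: (idle)
t=25: (idle)
t=26: (idle)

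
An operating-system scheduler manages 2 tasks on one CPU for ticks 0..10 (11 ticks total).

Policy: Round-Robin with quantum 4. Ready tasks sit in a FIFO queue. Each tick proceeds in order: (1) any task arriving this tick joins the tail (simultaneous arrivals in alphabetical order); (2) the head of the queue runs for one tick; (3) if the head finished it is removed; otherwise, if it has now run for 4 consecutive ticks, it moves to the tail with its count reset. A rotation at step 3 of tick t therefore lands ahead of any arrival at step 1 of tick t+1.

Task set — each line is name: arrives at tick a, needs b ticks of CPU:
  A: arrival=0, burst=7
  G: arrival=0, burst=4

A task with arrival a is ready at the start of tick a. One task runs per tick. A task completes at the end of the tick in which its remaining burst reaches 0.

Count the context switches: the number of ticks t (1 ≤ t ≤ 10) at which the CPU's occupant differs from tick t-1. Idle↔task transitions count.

context switches = 2

t=0: queue=[A,G] q_used=0 → run A
t=1: queue=[A,G] q_used=1 → run A
t=2: queue=[A,G] q_used=2 → run A
t=3: queue=[A,G] q_used=3 → run A
t=4: queue=[G,A] q_used=0 → run G
t=5: queue=[G,A] q_used=1 → run G
t=6: queue=[G,A] q_used=2 → run G
t=7: queue=[G,A] q_used=3 → run G
t=8: queue=[A] q_used=0 → run A
t=9: queue=[A] q_used=1 → run A
t=10: queue=[A] q_used=2 → run A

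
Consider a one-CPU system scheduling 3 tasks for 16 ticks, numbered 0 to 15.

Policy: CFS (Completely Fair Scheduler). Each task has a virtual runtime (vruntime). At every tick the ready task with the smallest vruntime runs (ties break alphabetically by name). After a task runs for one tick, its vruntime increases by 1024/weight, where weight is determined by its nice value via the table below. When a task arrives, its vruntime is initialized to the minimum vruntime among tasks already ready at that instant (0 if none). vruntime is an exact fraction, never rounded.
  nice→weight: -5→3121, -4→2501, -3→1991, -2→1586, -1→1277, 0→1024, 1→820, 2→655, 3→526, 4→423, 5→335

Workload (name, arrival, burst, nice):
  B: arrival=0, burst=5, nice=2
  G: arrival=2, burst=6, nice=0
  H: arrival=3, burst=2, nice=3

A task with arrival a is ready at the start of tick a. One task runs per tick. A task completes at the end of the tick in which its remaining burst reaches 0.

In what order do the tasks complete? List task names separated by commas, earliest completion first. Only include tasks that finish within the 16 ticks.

completion order = H, B, G

t=0: vr[B=0] → run B
t=1: vr[B=1024/655] → run B
t=2: vr[B=2048/655 G=2048/655] → run B
t=3: vr[B=3072/655 G=2048/655 H=2048/655] → run G
t=4: vr[B=3072/655 G=2703/655 H=2048/655] → run H
t=5: vr[B=3072/655 G=2703/655 H=873984/172265] → run G
t=6: vr[B=3072/655 G=3358/655 H=873984/172265] → run B
t=7: vr[B=4096/655 G=3358/655 H=873984/172265] → run H
t=8: vr[B=4096/655 G=3358/655] → run G
t=9: vr[B=4096/655 G=4013/655] → run G
t=10: vr[B=4096/655 G=4668/655] → run B
t=11: vr[G=4668/655] → run G
t=12: vr[G=5323/655] → run G
t=13: (idle)
t=14: (idle)
t=15: (idle)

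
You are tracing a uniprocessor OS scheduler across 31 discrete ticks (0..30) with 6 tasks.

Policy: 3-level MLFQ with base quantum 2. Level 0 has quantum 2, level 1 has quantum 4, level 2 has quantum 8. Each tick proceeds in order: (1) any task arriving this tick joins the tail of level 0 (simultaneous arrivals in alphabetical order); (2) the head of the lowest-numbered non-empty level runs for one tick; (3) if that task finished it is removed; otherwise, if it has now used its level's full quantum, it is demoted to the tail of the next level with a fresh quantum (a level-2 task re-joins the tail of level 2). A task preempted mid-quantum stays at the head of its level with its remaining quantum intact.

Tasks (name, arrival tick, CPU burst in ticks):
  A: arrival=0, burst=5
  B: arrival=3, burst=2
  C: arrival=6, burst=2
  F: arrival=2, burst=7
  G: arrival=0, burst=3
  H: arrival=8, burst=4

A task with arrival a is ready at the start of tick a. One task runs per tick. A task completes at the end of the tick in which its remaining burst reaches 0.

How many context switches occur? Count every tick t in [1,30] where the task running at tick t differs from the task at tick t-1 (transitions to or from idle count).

t=0: L0/L1/L2 = AG/-/- → run A
t=1: L0/L1/L2 = AG/-/- → run A
t=2: L0/L1/L2 = GF/A/- → run G
t=3: L0/L1/L2 = GFB/A/- → run G
t=4: L0/L1/L2 = FB/AG/- → run F
t=5: L0/L1/L2 = FB/AG/- → run F
t=6: L0/L1/L2 = BC/AGF/- → run B
t=7: L0/L1/L2 = BC/AGF/- → run B
t=8: L0/L1/L2 = CH/AGF/- → run C
t=9: L0/L1/L2 = CH/AGF/- → run C
t=10: L0/L1/L2 = H/AGF/- → run H
t=11: L0/L1/L2 = H/AGF/- → run H
t=12: L0/L1/L2 = -/AGFH/- → run A
t=13: L0/L1/L2 = -/AGFH/- → run A
t=14: L0/L1/L2 = -/AGFH/- → run A
t=15: L0/L1/L2 = -/GFH/- → run G
t=16: L0/L1/L2 = -/FH/- → run F
t=17: L0/L1/L2 = -/FH/- → run F
t=18: L0/L1/L2 = -/FH/- → run F
t=19: L0/L1/L2 = -/FH/- → run F
t=20: L0/L1/L2 = -/H/F → run H
t=21: L0/L1/L2 = -/H/F → run H
t=22: L0/L1/L2 = -/-/F → run F
t=23: (idle)
t=24: (idle)
t=25: (idle)
t=26: (idle)
t=27: (idle)
t=28: (idle)
t=29: (idle)
t=30: (idle)

context switches = 11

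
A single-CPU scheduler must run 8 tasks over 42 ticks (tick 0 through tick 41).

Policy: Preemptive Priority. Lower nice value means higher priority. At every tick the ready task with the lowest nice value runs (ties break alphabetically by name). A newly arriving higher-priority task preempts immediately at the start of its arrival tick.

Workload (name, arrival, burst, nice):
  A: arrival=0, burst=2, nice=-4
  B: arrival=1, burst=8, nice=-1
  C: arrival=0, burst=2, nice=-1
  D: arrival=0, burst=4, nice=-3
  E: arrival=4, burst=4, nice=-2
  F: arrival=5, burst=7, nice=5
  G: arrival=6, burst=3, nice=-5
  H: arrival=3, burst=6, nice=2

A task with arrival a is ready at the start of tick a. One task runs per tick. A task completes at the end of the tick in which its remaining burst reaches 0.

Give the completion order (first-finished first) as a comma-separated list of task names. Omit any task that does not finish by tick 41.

completion order = A, D, G, E, B, C, H, F

t=0: ready={A,C,D} → run A
t=1: ready={A,B,C,D} → run A
t=2: ready={B,C,D} → run D
t=3: ready={B,C,D,H} → run D
t=4: ready={B,C,D,E,H} → run D
t=5: ready={B,C,D,E,F,H} → run D
t=6: ready={B,C,E,F,G,H} → run G
t=7: ready={B,C,E,F,G,H} → run G
t=8: ready={B,C,E,F,G,H} → run G
t=9: ready={B,C,E,F,H} → run E
t=10: ready={B,C,E,F,H} → run E
t=11: ready={B,C,E,F,H} → run E
t=12: ready={B,C,E,F,H} → run E
t=13: ready={B,C,F,H} → run B
t=14: ready={B,C,F,H} → run B
t=15: ready={B,C,F,H} → run B
t=16: ready={B,C,F,H} → run B
t=17: ready={B,C,F,H} → run B
t=18: ready={B,C,F,H} → run B
t=19: ready={B,C,F,H} → run B
t=20: ready={B,C,F,H} → run B
t=21: ready={C,F,H} → run C
t=22: ready={C,F,H} → run C
t=23: ready={F,H} → run H
t=24: ready={F,H} → run H
t=25: ready={F,H} → run H
t=26: ready={F,H} → run H
t=27: ready={F,H} → run H
t=28: ready={F,H} → run H
t=29: ready={F} → run F
t=30: ready={F} → run F
t=31: ready={F} → run F
t=32: ready={F} → run F
t=33: ready={F} → run F
t=34: ready={F} → run F
t=35: ready={F} → run F
t=36: (idle)
t=37: (idle)
t=38: (idle)
t=39: (idle)
t=40: (idle)
t=41: (idle)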